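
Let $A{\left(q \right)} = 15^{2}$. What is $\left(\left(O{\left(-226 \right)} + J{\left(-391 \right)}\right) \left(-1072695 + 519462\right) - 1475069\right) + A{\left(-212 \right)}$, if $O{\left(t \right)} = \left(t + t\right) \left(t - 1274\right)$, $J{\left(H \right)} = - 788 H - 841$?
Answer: $-545083693055$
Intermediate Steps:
$A{\left(q \right)} = 225$
$J{\left(H \right)} = -841 - 788 H$
$O{\left(t \right)} = 2 t \left(-1274 + t\right)$
$\left(\left(O{\left(-226 \right)} + J{\left(-391 \right)}\right) \left(-1072695 + 519462\right) - 1475069\right) + A{\left(-212 \right)} = \left(\left(2 \left(-226\right) \left(-1274 - 226\right) - -307267\right) \left(-1072695 + 519462\right) - 1475069\right) + 225 = \left(\left(2 \left(-226\right) \left(-1500\right) + \left(-841 + 308108\right)\right) \left(-553233\right) - 1475069\right) + 225 = \left(\left(678000 + 307267\right) \left(-553233\right) - 1475069\right) + 225 = \left(985267 \left(-553233\right) - 1475069\right) + 225 = \left(-545082218211 - 1475069\right) + 225 = -545083693280 + 225 = -545083693055$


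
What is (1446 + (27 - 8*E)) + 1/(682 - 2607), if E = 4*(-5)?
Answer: 3143524/1925 ≈ 1633.0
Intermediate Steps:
E = -20
(1446 + (27 - 8*E)) + 1/(682 - 2607) = (1446 + (27 - 8*(-20))) + 1/(682 - 2607) = (1446 + (27 + 160)) + 1/(-1925) = (1446 + 187) - 1/1925 = 1633 - 1/1925 = 3143524/1925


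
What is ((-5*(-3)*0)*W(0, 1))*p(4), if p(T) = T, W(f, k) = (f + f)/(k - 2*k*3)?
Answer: 0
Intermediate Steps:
W(f, k) = -2*f/(5*k) (W(f, k) = (2*f)/(k - 6*k) = (2*f)/((-5*k)) = (2*f)*(-1/(5*k)) = -2*f/(5*k))
((-5*(-3)*0)*W(0, 1))*p(4) = ((-5*(-3)*0)*(-⅖*0/1))*4 = ((15*0)*(-⅖*0*1))*4 = (0*0)*4 = 0*4 = 0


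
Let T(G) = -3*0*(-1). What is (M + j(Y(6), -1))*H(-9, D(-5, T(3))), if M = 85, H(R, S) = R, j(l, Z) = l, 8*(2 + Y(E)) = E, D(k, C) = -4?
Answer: -3015/4 ≈ -753.75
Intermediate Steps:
T(G) = 0 (T(G) = 0*(-1) = 0)
Y(E) = -2 + E/8
(M + j(Y(6), -1))*H(-9, D(-5, T(3))) = (85 + (-2 + (⅛)*6))*(-9) = (85 + (-2 + ¾))*(-9) = (85 - 5/4)*(-9) = (335/4)*(-9) = -3015/4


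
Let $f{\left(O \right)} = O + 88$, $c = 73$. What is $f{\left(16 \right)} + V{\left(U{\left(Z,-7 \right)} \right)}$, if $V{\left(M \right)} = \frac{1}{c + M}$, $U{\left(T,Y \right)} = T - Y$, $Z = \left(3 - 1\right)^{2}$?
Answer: $\frac{8737}{84} \approx 104.01$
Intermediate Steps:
$Z = 4$ ($Z = 2^{2} = 4$)
$V{\left(M \right)} = \frac{1}{73 + M}$
$f{\left(O \right)} = 88 + O$
$f{\left(16 \right)} + V{\left(U{\left(Z,-7 \right)} \right)} = \left(88 + 16\right) + \frac{1}{73 + \left(4 - -7\right)} = 104 + \frac{1}{73 + \left(4 + 7\right)} = 104 + \frac{1}{73 + 11} = 104 + \frac{1}{84} = \frac{8737}{84}$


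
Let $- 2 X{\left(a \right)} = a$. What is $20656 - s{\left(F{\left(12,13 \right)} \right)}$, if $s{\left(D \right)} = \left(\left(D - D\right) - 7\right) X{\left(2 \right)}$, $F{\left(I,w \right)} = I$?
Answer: $20649$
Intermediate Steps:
$X{\left(a \right)} = - \frac{a}{2}$
$s{\left(D \right)} = 7$ ($s{\left(D \right)} = \left(\left(D - D\right) - 7\right) \left(\left(- \frac{1}{2}\right) 2\right) = \left(0 - 7\right) \left(-1\right) = \left(-7\right) \left(-1\right) = 7$)
$20656 - s{\left(F{\left(12,13 \right)} \right)} = 20656 - 7 = 20649$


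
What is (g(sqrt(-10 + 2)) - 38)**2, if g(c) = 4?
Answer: 1156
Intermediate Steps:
(g(sqrt(-10 + 2)) - 38)**2 = (4 - 38)**2 = (-34)**2 = 1156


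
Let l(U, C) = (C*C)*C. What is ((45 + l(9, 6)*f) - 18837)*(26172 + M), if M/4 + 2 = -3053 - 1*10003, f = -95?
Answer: 1024470720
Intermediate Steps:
M = -52232 (M = -8 + 4*(-3053 - 1*10003) = -8 + 4*(-3053 - 10003) = -8 + 4*(-13056) = -8 - 52224 = -52232)
l(U, C) = C³ (l(U, C) = C²*C = C³)
((45 + l(9, 6)*f) - 18837)*(26172 + M) = ((45 + 6³*(-95)) - 18837)*(26172 - 52232) = ((45 + 216*(-95)) - 18837)*(-26060) = ((45 - 20520) - 18837)*(-26060) = (-20475 - 18837)*(-26060) = -39312*(-26060) = 1024470720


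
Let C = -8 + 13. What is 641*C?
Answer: 3205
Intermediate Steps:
C = 5
641*C = 641*5 = 3205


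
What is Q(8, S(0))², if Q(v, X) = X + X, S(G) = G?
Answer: 0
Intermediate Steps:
Q(v, X) = 2*X
Q(8, S(0))² = (2*0)² = 0² = 0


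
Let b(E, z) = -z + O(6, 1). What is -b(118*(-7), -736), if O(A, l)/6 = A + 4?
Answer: -796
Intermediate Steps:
O(A, l) = 24 + 6*A (O(A, l) = 6*(A + 4) = 6*(4 + A) = 24 + 6*A)
b(E, z) = 60 - z (b(E, z) = -z + (24 + 6*6) = -z + (24 + 36) = -z + 60 = 60 - z)
-b(118*(-7), -736) = -(60 - 1*(-736)) = -(60 + 736) = -1*796 = -796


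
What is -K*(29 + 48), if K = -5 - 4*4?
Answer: 1617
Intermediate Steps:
K = -21 (K = -5 - 16 = -21)
-K*(29 + 48) = -(-21)*(29 + 48) = -(-21)*77 = -1*(-1617) = 1617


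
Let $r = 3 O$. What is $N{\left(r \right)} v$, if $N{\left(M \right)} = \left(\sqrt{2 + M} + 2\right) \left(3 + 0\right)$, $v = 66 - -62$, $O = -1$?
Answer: $768 + 384 i \approx 768.0 + 384.0 i$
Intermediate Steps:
$r = -3$ ($r = 3 \left(-1\right) = -3$)
$v = 128$ ($v = 66 + 62 = 128$)
$N{\left(M \right)} = 6 + 3 \sqrt{2 + M}$ ($N{\left(M \right)} = \left(2 + \sqrt{2 + M}\right) 3 = 6 + 3 \sqrt{2 + M}$)
$N{\left(r \right)} v = \left(6 + 3 \sqrt{2 - 3}\right) 128 = \left(6 + 3 \sqrt{-1}\right) 128 = \left(6 + 3 i\right) 128 = 768 + 384 i$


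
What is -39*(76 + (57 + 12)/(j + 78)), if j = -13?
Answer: -15027/5 ≈ -3005.4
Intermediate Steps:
-39*(76 + (57 + 12)/(j + 78)) = -39*(76 + (57 + 12)/(-13 + 78)) = -39*(76 + 69/65) = -39*5009/65 = -15027/5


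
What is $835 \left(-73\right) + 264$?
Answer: $-60691$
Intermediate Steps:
$835 \left(-73\right) + 264 = -60955 + 264 = -60691$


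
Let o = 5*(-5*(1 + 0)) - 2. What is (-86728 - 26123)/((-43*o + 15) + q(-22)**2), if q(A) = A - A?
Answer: -37617/392 ≈ -95.962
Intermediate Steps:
o = -27 (o = 5*(-5*1) - 2 = 5*(-5) - 2 = -25 - 2 = -27)
q(A) = 0
(-86728 - 26123)/((-43*o + 15) + q(-22)**2) = (-86728 - 26123)/((-43*(-27) + 15) + 0**2) = -112851/((1161 + 15) + 0) = -112851/(1176 + 0) = -112851/1176 = -112851*1/1176 = -37617/392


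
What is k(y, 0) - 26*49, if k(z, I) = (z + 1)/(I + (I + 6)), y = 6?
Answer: -7637/6 ≈ -1272.8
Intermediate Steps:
k(z, I) = (1 + z)/(6 + 2*I) (k(z, I) = (1 + z)/(I + (6 + I)) = (1 + z)/(6 + 2*I))
k(y, 0) - 26*49 = (1 + 6)/(2*(3 + 0)) - 26*49 = (½)*7/3 - 1274 = (½)*(⅓)*7 - 1274 = 7/6 - 1274 = -7637/6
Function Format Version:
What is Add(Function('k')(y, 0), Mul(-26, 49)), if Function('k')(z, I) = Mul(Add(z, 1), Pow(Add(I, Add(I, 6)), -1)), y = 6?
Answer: Rational(-7637, 6) ≈ -1272.8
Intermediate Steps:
Function('k')(z, I) = Mul(Pow(Add(6, Mul(2, I)), -1), Add(1, z)) (Function('k')(z, I) = Mul(Add(1, z), Pow(Add(I, Add(6, I)), -1)) = Mul(Add(1, z), Pow(Add(6, Mul(2, I)), -1)) = Mul(Pow(Add(6, Mul(2, I)), -1), Add(1, z)))
Add(Function('k')(y, 0), Mul(-26, 49)) = Add(Mul(Rational(1, 2), Pow(Add(3, 0), -1), Add(1, 6)), Mul(-26, 49)) = Add(Mul(Rational(1, 2), Pow(3, -1), 7), -1274) = Add(Mul(Rational(1, 2), Rational(1, 3), 7), -1274) = Add(Rational(7, 6), -1274) = Rational(-7637, 6)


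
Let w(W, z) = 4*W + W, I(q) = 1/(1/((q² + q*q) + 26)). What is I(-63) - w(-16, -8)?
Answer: 8044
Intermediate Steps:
I(q) = 26 + 2*q² (I(q) = 1/(1/((q² + q²) + 26)) = 1/(1/(2*q² + 26)) = 1/(1/(26 + 2*q²)) = 26 + 2*q²)
w(W, z) = 5*W
I(-63) - w(-16, -8) = (26 + 2*(-63)²) - 5*(-16) = (26 + 2*3969) - 1*(-80) = (26 + 7938) + 80 = 7964 + 80 = 8044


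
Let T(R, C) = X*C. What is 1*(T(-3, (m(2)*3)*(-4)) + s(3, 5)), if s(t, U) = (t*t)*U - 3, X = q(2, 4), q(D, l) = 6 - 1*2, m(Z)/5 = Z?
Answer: -438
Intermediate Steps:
m(Z) = 5*Z
q(D, l) = 4 (q(D, l) = 6 - 2 = 4)
X = 4
s(t, U) = -3 + U*t² (s(t, U) = t²*U - 3 = U*t² - 3 = -3 + U*t²)
T(R, C) = 4*C
1*(T(-3, (m(2)*3)*(-4)) + s(3, 5)) = 1*(4*(((5*2)*3)*(-4)) + (-3 + 5*3²)) = 1*(4*((10*3)*(-4)) + (-3 + 5*9)) = 1*(4*(30*(-4)) + (-3 + 45)) = 1*(4*(-120) + 42) = 1*(-480 + 42) = 1*(-438) = -438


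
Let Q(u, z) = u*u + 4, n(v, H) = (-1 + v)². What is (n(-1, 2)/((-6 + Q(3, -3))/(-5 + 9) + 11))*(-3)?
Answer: -16/17 ≈ -0.94118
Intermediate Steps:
Q(u, z) = 4 + u² (Q(u, z) = u² + 4 = 4 + u²)
(n(-1, 2)/((-6 + Q(3, -3))/(-5 + 9) + 11))*(-3) = ((-1 - 1)²/((-6 + (4 + 3²))/(-5 + 9) + 11))*(-3) = ((-2)²/((-6 + (4 + 9))/4 + 11))*(-3) = (4/((-6 + 13)*(¼) + 11))*(-3) = (4/(7*(¼) + 11))*(-3) = (4/(7/4 + 11))*(-3) = (4/(51/4))*(-3) = ((4/51)*4)*(-3) = (16/51)*(-3) = -16/17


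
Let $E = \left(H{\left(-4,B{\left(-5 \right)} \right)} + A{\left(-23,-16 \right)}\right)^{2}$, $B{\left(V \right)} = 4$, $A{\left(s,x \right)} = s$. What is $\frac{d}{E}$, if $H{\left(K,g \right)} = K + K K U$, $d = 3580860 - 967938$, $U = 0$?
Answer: $\frac{870974}{243} \approx 3584.3$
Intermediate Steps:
$d = 2612922$ ($d = 3580860 - 967938 = 2612922$)
$H{\left(K,g \right)} = K$ ($H{\left(K,g \right)} = K + K K 0 = K + K^{2} \cdot 0 = K + 0 = K$)
$E = 729$ ($E = \left(-4 - 23\right)^{2} = \left(-27\right)^{2} = 729$)
$\frac{d}{E} = \frac{2612922}{729} = 2612922 \cdot \frac{1}{729} = \frac{870974}{243}$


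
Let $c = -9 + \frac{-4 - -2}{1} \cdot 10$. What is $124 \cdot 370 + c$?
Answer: $45851$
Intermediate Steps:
$c = -29$ ($c = -9 + \left(-4 + 2\right) 1 \cdot 10 = -9 + \left(-2\right) 1 \cdot 10 = -9 - 20 = -29$)
$124 \cdot 370 + c = 124 \cdot 370 - 29 = 45880 - 29 = 45851$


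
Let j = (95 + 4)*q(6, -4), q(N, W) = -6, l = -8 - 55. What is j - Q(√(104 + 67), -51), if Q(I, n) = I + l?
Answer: -531 - 3*√19 ≈ -544.08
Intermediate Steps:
l = -63
Q(I, n) = -63 + I (Q(I, n) = I - 63 = -63 + I)
j = -594 (j = (95 + 4)*(-6) = 99*(-6) = -594)
j - Q(√(104 + 67), -51) = -594 - (-63 + √(104 + 67)) = -594 - (-63 + √171) = -594 - (-63 + 3*√19) = -594 + (63 - 3*√19) = -531 - 3*√19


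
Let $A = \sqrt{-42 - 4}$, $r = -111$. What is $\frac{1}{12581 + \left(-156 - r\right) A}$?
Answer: $\frac{547}{6885857} + \frac{45 i \sqrt{46}}{158374711} \approx 7.9438 \cdot 10^{-5} + 1.9271 \cdot 10^{-6} i$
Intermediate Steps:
$A = i \sqrt{46}$ ($A = \sqrt{-46} = i \sqrt{46} \approx 6.7823 i$)
$\frac{1}{12581 + \left(-156 - r\right) A} = \frac{1}{12581 + \left(-156 - -111\right) i \sqrt{46}} = \frac{1}{12581 + \left(-156 + 111\right) i \sqrt{46}} = \frac{1}{12581 - 45 i \sqrt{46}}$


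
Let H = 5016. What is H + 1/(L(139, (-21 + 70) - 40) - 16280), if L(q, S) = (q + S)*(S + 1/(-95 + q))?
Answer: 824585245/164391 ≈ 5016.0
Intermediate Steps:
L(q, S) = (S + q)*(S + 1/(-95 + q))
H + 1/(L(139, (-21 + 70) - 40) - 16280) = 5016 + 1/((((-21 + 70) - 40) + 139 - 95*((-21 + 70) - 40)**2 + ((-21 + 70) - 40)*139**2 + 139*((-21 + 70) - 40)**2 - 95*((-21 + 70) - 40)*139)/(-95 + 139) - 16280) = 5016 + 1/(((49 - 40) + 139 - 95*(49 - 40)**2 + (49 - 40)*19321 + 139*(49 - 40)**2 - 95*(49 - 40)*139)/44 - 16280) = 5016 + 1/((9 + 139 - 95*9**2 + 9*19321 + 139*9**2 - 95*9*139)/44 - 16280) = 5016 + 1/((9 + 139 - 95*81 + 173889 + 139*81 - 118845)/44 - 16280) = 5016 + 1/((9 + 139 - 7695 + 173889 + 11259 - 118845)/44 - 16280) = 5016 + 1/((1/44)*58756 - 16280) = 5016 + 1/(14689/11 - 16280) = 5016 + 1/(-164391/11) = 5016 - 11/164391 = 824585245/164391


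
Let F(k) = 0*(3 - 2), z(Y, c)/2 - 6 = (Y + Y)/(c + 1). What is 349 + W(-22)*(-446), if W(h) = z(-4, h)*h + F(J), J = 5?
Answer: 2636945/21 ≈ 1.2557e+5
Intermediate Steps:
z(Y, c) = 12 + 4*Y/(1 + c) (z(Y, c) = 12 + 2*((Y + Y)/(c + 1)) = 12 + 2*((2*Y)/(1 + c)) = 12 + 2*(2*Y/(1 + c)) = 12 + 4*Y/(1 + c))
F(k) = 0 (F(k) = 0*1 = 0)
W(h) = 4*h*(-1 + 3*h)/(1 + h) (W(h) = (4*(3 - 4 + 3*h)/(1 + h))*h + 0 = (4*(-1 + 3*h)/(1 + h))*h + 0 = 4*h*(-1 + 3*h)/(1 + h) + 0 = 4*h*(-1 + 3*h)/(1 + h))
349 + W(-22)*(-446) = 349 + (4*(-22)*(-1 + 3*(-22))/(1 - 22))*(-446) = 349 + (4*(-22)*(-1 - 66)/(-21))*(-446) = 349 + (4*(-22)*(-1/21)*(-67))*(-446) = 349 - 5896/21*(-446) = 349 + 2629616/21 = 2636945/21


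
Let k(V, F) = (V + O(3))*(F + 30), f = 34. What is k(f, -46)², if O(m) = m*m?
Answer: 473344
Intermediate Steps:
O(m) = m²
k(V, F) = (9 + V)*(30 + F) (k(V, F) = (V + 3²)*(F + 30) = (V + 9)*(30 + F) = (9 + V)*(30 + F))
k(f, -46)² = (270 + 9*(-46) + 30*34 - 46*34)² = (270 - 414 + 1020 - 1564)² = (-688)² = 473344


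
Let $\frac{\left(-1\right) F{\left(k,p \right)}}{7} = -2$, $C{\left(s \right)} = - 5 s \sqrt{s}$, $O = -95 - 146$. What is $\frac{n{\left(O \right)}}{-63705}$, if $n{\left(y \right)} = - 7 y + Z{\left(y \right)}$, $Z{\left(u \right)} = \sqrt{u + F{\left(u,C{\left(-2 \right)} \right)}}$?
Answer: $- \frac{1687}{63705} - \frac{i \sqrt{227}}{63705} \approx -0.026481 - 0.0002365 i$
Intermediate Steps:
$O = -241$
$C{\left(s \right)} = - 5 s^{\frac{3}{2}}$
$F{\left(k,p \right)} = 14$ ($F{\left(k,p \right)} = \left(-7\right) \left(-2\right) = 14$)
$Z{\left(u \right)} = \sqrt{14 + u}$ ($Z{\left(u \right)} = \sqrt{u + 14} = \sqrt{14 + u}$)
$n{\left(y \right)} = \sqrt{14 + y} - 7 y$ ($n{\left(y \right)} = - 7 y + \sqrt{14 + y} = \sqrt{14 + y} - 7 y$)
$\frac{n{\left(O \right)}}{-63705} = \frac{\sqrt{14 - 241} - -1687}{-63705} = \left(\sqrt{-227} + 1687\right) \left(- \frac{1}{63705}\right) = \left(i \sqrt{227} + 1687\right) \left(- \frac{1}{63705}\right) = \left(1687 + i \sqrt{227}\right) \left(- \frac{1}{63705}\right) = - \frac{1687}{63705} - \frac{i \sqrt{227}}{63705}$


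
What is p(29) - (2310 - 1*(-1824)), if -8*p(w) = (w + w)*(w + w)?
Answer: -9109/2 ≈ -4554.5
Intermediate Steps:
p(w) = -w²/2 (p(w) = -(w + w)*(w + w)/8 = -2*w*2*w/8 = -w²/2)
p(29) - (2310 - 1*(-1824)) = -½*29² - (2310 - 1*(-1824)) = -½*841 - (2310 + 1824) = -841/2 - 1*4134 = -841/2 - 4134 = -9109/2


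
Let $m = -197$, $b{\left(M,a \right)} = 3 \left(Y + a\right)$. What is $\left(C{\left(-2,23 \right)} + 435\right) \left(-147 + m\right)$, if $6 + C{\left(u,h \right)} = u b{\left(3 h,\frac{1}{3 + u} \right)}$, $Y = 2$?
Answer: $-141384$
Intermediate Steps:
$b{\left(M,a \right)} = 6 + 3 a$ ($b{\left(M,a \right)} = 3 \left(2 + a\right) = 6 + 3 a$)
$C{\left(u,h \right)} = -6 + u \left(6 + \frac{3}{3 + u}\right)$
$\left(C{\left(-2,23 \right)} + 435\right) \left(-147 + m\right) = \left(\frac{3 \left(-6 + 2 \left(-2\right)^{2} + 5 \left(-2\right)\right)}{3 - 2} + 435\right) \left(-147 - 197\right) = \left(\frac{3 \left(-6 + 2 \cdot 4 - 10\right)}{1} + 435\right) \left(-344\right) = \left(3 \cdot 1 \left(-6 + 8 - 10\right) + 435\right) \left(-344\right) = \left(3 \cdot 1 \left(-8\right) + 435\right) \left(-344\right) = \left(-24 + 435\right) \left(-344\right) = 411 \left(-344\right) = -141384$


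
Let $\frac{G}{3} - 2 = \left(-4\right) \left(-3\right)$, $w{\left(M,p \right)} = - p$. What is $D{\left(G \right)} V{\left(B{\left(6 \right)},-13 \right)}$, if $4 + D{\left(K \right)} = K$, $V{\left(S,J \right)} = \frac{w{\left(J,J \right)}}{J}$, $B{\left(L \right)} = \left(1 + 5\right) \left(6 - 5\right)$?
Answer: $-38$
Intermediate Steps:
$G = 42$ ($G = 6 + 3 \left(\left(-4\right) \left(-3\right)\right) = 6 + 3 \cdot 12 = 6 + 36 = 42$)
$B{\left(L \right)} = 6$ ($B{\left(L \right)} = 6 \cdot 1 = 6$)
$V{\left(S,J \right)} = -1$ ($V{\left(S,J \right)} = \frac{\left(-1\right) J}{J} = -1$)
$D{\left(K \right)} = -4 + K$
$D{\left(G \right)} V{\left(B{\left(6 \right)},-13 \right)} = \left(-4 + 42\right) \left(-1\right) = 38 \left(-1\right) = -38$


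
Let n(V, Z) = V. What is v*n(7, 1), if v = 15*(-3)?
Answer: -315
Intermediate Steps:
v = -45
v*n(7, 1) = -45*7 = -315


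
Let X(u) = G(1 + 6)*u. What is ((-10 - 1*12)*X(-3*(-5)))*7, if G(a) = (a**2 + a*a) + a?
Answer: -242550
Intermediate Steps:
G(a) = a + 2*a**2 (G(a) = (a**2 + a**2) + a = 2*a**2 + a = a + 2*a**2)
X(u) = 105*u (X(u) = ((1 + 6)*(1 + 2*(1 + 6)))*u = (7*(1 + 2*7))*u = (7*(1 + 14))*u = (7*15)*u = 105*u)
((-10 - 1*12)*X(-3*(-5)))*7 = ((-10 - 1*12)*(105*(-3*(-5))))*7 = ((-10 - 12)*(105*15))*7 = -22*1575*7 = -34650*7 = -242550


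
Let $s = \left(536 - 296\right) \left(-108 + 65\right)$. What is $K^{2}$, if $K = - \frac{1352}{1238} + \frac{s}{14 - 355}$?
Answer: $\frac{37915594414096}{44554344241} \approx 851.0$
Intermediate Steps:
$s = -10320$ ($s = 240 \left(-43\right) = -10320$)
$K = \frac{6157564}{211079}$ ($K = - \frac{1352}{1238} - \frac{10320}{14 - 355} = \left(-1352\right) \frac{1}{1238} - \frac{10320}{14 - 355} = - \frac{676}{619} - \frac{10320}{-341} = - \frac{676}{619} - - \frac{10320}{341} = - \frac{676}{619} + \frac{10320}{341} = \frac{6157564}{211079} \approx 29.172$)
$K^{2} = \left(\frac{6157564}{211079}\right)^{2} = \frac{37915594414096}{44554344241}$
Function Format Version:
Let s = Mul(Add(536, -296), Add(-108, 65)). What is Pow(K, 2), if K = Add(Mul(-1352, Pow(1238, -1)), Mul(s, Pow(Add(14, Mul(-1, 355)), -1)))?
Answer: Rational(37915594414096, 44554344241) ≈ 851.00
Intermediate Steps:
s = -10320 (s = Mul(240, -43) = -10320)
K = Rational(6157564, 211079) (K = Add(Mul(-1352, Pow(1238, -1)), Mul(-10320, Pow(Add(14, Mul(-1, 355)), -1))) = Add(Mul(-1352, Rational(1, 1238)), Mul(-10320, Pow(Add(14, -355), -1))) = Add(Rational(-676, 619), Mul(-10320, Pow(-341, -1))) = Add(Rational(-676, 619), Mul(-10320, Rational(-1, 341))) = Add(Rational(-676, 619), Rational(10320, 341)) = Rational(6157564, 211079) ≈ 29.172)
Pow(K, 2) = Pow(Rational(6157564, 211079), 2) = Rational(37915594414096, 44554344241)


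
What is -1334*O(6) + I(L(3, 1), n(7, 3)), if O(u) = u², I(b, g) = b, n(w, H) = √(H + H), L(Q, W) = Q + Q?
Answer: -48018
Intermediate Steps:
L(Q, W) = 2*Q
n(w, H) = √2*√H (n(w, H) = √(2*H) = √2*√H)
-1334*O(6) + I(L(3, 1), n(7, 3)) = -1334*6² + 2*3 = -1334*36 + 6 = -48024 + 6 = -48018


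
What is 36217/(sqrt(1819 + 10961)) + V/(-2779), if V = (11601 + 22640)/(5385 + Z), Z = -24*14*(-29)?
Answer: -34241/42043491 + 36217*sqrt(355)/2130 ≈ 320.37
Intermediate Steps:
Z = 9744 (Z = -336*(-29) = 9744)
V = 34241/15129 (V = (11601 + 22640)/(5385 + 9744) = 34241/15129 ≈ 2.2633)
36217/(sqrt(1819 + 10961)) + V/(-2779) = 36217/(sqrt(1819 + 10961)) + (34241/15129)/(-2779) = 36217/(sqrt(12780)) + (34241/15129)*(-1/2779) = 36217/((6*sqrt(355))) - 34241/42043491 = 36217*(sqrt(355)/2130) - 34241/42043491 = 36217*sqrt(355)/2130 - 34241/42043491 = -34241/42043491 + 36217*sqrt(355)/2130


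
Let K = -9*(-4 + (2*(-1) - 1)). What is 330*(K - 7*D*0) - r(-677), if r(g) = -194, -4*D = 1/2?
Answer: 20984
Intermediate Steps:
D = -⅛ (D = -1/(4*2) = -¼*½ = -⅛ ≈ -0.12500)
K = 63 (K = -9*(-4 + (-2 - 1)) = -9*(-4 - 3) = -9*(-7) = 63)
330*(K - 7*D*0) - r(-677) = 330*(63 - 7*(-⅛)*0) - 1*(-194) = 330*(63 + (7/8)*0) + 194 = 330*(63 + 0) + 194 = 330*63 + 194 = 20790 + 194 = 20984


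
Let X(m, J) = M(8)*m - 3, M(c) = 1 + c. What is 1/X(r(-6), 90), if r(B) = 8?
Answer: 1/69 ≈ 0.014493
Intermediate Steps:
X(m, J) = -3 + 9*m (X(m, J) = (1 + 8)*m - 3 = 9*m - 3 = -3 + 9*m)
1/X(r(-6), 90) = 1/(-3 + 9*8) = 1/(-3 + 72) = 1/69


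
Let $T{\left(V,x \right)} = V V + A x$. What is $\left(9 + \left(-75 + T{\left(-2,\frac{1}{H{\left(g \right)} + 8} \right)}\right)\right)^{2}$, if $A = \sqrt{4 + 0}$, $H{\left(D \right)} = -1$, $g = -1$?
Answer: $\frac{186624}{49} \approx 3808.7$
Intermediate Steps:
$A = 2$ ($A = \sqrt{4} = 2$)
$T{\left(V,x \right)} = V^{2} + 2 x$ ($T{\left(V,x \right)} = V V + 2 x = V^{2} + 2 x$)
$\left(9 + \left(-75 + T{\left(-2,\frac{1}{H{\left(g \right)} + 8} \right)}\right)\right)^{2} = \left(9 - \left(71 - \frac{2}{-1 + 8}\right)\right)^{2} = \left(9 - \left(71 - \frac{2}{7}\right)\right)^{2} = \left(9 + \left(-75 + \left(4 + 2 \cdot \frac{1}{7}\right)\right)\right)^{2} = \left(9 + \left(-75 + \left(4 + \frac{2}{7}\right)\right)\right)^{2} = \left(9 + \left(-75 + \frac{30}{7}\right)\right)^{2} = \left(9 - \frac{495}{7}\right)^{2} = \left(- \frac{432}{7}\right)^{2} = \frac{186624}{49}$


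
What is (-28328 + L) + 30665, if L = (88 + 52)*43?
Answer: 8357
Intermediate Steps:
L = 6020 (L = 140*43 = 6020)
(-28328 + L) + 30665 = (-28328 + 6020) + 30665 = -22308 + 30665 = 8357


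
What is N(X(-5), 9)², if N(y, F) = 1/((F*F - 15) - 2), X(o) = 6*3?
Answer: 1/4096 ≈ 0.00024414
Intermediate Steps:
X(o) = 18
N(y, F) = 1/(-17 + F²) (N(y, F) = 1/((F² - 15) - 2) = 1/((-15 + F²) - 2) = 1/(-17 + F²))
N(X(-5), 9)² = (1/(-17 + 9²))² = (1/(-17 + 81))² = (1/64)² = 1/4096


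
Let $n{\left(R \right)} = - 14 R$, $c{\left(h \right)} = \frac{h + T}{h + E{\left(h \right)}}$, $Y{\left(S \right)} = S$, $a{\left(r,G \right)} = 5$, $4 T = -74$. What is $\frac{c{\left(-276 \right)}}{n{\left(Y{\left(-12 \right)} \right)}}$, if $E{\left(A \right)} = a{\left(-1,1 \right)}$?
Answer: $\frac{589}{91056} \approx 0.0064685$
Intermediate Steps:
$T = - \frac{37}{2}$ ($T = \frac{1}{4} \left(-74\right) = - \frac{37}{2} \approx -18.5$)
$E{\left(A \right)} = 5$
$c{\left(h \right)} = \frac{- \frac{37}{2} + h}{5 + h}$ ($c{\left(h \right)} = \frac{h - \frac{37}{2}}{h + 5} = \frac{- \frac{37}{2} + h}{5 + h}$)
$\frac{c{\left(-276 \right)}}{n{\left(Y{\left(-12 \right)} \right)}} = \frac{\frac{1}{5 - 276} \left(- \frac{37}{2} - 276\right)}{\left(-14\right) \left(-12\right)} = \frac{\frac{1}{-271} \left(- \frac{589}{2}\right)}{168} = \left(- \frac{1}{271}\right) \left(- \frac{589}{2}\right) \frac{1}{168} = \frac{589}{542} \cdot \frac{1}{168} = \frac{589}{91056}$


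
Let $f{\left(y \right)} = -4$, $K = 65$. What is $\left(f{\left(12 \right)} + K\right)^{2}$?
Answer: $3721$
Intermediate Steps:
$\left(f{\left(12 \right)} + K\right)^{2} = \left(-4 + 65\right)^{2} = 61^{2} = 3721$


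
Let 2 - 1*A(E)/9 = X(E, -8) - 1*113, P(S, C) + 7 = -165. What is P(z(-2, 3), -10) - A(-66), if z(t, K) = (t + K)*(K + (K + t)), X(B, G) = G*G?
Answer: -631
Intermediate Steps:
X(B, G) = G**2
z(t, K) = (K + t)*(t + 2*K)
P(S, C) = -172 (P(S, C) = -7 - 165 = -172)
A(E) = 459 (A(E) = 18 - 9*((-8)**2 - 1*113) = 18 - 9*(64 - 113) = 18 - 9*(-49) = 18 + 441 = 459)
P(z(-2, 3), -10) - A(-66) = -172 - 1*459 = -172 - 459 = -631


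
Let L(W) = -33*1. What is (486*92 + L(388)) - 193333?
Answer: -148654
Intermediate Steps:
L(W) = -33
(486*92 + L(388)) - 193333 = (486*92 - 33) - 193333 = (44712 - 33) - 193333 = 44679 - 193333 = -148654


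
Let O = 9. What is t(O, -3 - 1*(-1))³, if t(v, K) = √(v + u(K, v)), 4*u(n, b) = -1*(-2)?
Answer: 19*√38/4 ≈ 29.281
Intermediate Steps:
u(n, b) = ½ (u(n, b) = (-1*(-2))/4 = (¼)*2 = ½)
t(v, K) = √(½ + v) (t(v, K) = √(v + ½) = √(½ + v))
t(O, -3 - 1*(-1))³ = (√(2 + 4*9)/2)³ = (√(2 + 36)/2)³ = (√38/2)³ = 19*√38/4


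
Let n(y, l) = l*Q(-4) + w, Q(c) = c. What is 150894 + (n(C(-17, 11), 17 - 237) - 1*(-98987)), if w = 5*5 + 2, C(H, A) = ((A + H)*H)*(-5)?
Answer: 250788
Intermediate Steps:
C(H, A) = -5*H*(A + H) (C(H, A) = (H*(A + H))*(-5) = -5*H*(A + H))
w = 27 (w = 25 + 2 = 27)
n(y, l) = 27 - 4*l (n(y, l) = l*(-4) + 27 = -4*l + 27 = 27 - 4*l)
150894 + (n(C(-17, 11), 17 - 237) - 1*(-98987)) = 150894 + ((27 - 4*(17 - 237)) - 1*(-98987)) = 150894 + ((27 - 4*(-220)) + 98987) = 150894 + ((27 + 880) + 98987) = 150894 + (907 + 98987) = 150894 + 99894 = 250788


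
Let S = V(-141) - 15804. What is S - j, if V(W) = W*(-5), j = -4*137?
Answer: -14551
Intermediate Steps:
j = -548
V(W) = -5*W
S = -15099 (S = -5*(-141) - 15804 = 705 - 15804 = -15099)
S - j = -15099 - 1*(-548) = -15099 + 548 = -14551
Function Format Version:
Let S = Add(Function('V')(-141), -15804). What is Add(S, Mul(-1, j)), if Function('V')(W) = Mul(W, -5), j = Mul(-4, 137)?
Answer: -14551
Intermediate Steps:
j = -548
Function('V')(W) = Mul(-5, W)
S = -15099 (S = Add(Mul(-5, -141), -15804) = Add(705, -15804) = -15099)
Add(S, Mul(-1, j)) = Add(-15099, Mul(-1, -548)) = Add(-15099, 548) = -14551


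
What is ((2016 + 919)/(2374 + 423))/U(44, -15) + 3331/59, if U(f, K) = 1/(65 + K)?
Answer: 17975057/165023 ≈ 108.92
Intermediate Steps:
((2016 + 919)/(2374 + 423))/U(44, -15) + 3331/59 = ((2016 + 919)/(2374 + 423))/(1/(65 - 15)) + 3331/59 = (2935/2797)/(1/50) + 3331*(1/59) = (2935*(1/2797))/(1/50) + 3331/59 = (2935/2797)*50 + 3331/59 = 146750/2797 + 3331/59 = 17975057/165023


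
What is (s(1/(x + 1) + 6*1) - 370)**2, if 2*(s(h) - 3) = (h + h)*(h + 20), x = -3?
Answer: 822649/16 ≈ 51416.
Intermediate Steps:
s(h) = 3 + h*(20 + h) (s(h) = 3 + ((h + h)*(h + 20))/2 = 3 + ((2*h)*(20 + h))/2 = 3 + (2*h*(20 + h))/2 = 3 + h*(20 + h))
(s(1/(x + 1) + 6*1) - 370)**2 = ((3 + (1/(-3 + 1) + 6*1)**2 + 20*(1/(-3 + 1) + 6*1)) - 370)**2 = ((3 + (1/(-2) + 6)**2 + 20*(1/(-2) + 6)) - 370)**2 = ((3 + (-1/2 + 6)**2 + 20*(-1/2 + 6)) - 370)**2 = ((3 + (11/2)**2 + 20*(11/2)) - 370)**2 = ((3 + 121/4 + 110) - 370)**2 = (573/4 - 370)**2 = (-907/4)**2 = 822649/16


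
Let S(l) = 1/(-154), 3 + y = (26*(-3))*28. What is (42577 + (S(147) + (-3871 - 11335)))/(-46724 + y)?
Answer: -4215133/7532294 ≈ -0.55961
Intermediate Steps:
y = -2187 (y = -3 + (26*(-3))*28 = -3 - 78*28 = -3 - 2184 = -2187)
S(l) = -1/154
(42577 + (S(147) + (-3871 - 11335)))/(-46724 + y) = (42577 + (-1/154 + (-3871 - 11335)))/(-46724 - 2187) = (42577 + (-1/154 - 15206))/(-48911) = (42577 - 2341725/154)*(-1/48911) = (4215133/154)*(-1/48911) = -4215133/7532294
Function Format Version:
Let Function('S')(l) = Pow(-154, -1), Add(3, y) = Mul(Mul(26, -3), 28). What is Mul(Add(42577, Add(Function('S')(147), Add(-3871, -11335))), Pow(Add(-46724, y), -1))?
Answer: Rational(-4215133, 7532294) ≈ -0.55961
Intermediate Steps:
y = -2187 (y = Add(-3, Mul(Mul(26, -3), 28)) = Add(-3, Mul(-78, 28)) = Add(-3, -2184) = -2187)
Function('S')(l) = Rational(-1, 154)
Mul(Add(42577, Add(Function('S')(147), Add(-3871, -11335))), Pow(Add(-46724, y), -1)) = Mul(Add(42577, Add(Rational(-1, 154), Add(-3871, -11335))), Pow(Add(-46724, -2187), -1)) = Mul(Add(42577, Add(Rational(-1, 154), -15206)), Pow(-48911, -1)) = Mul(Add(42577, Rational(-2341725, 154)), Rational(-1, 48911)) = Mul(Rational(4215133, 154), Rational(-1, 48911)) = Rational(-4215133, 7532294)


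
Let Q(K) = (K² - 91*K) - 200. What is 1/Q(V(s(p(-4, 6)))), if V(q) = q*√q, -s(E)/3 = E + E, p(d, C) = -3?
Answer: -704/2071921 - 2457*√2/8287684 ≈ -0.00075904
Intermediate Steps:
s(E) = -6*E (s(E) = -3*(E + E) = -6*E)
V(q) = q^(3/2)
Q(K) = -200 + K² - 91*K
1/Q(V(s(p(-4, 6)))) = 1/(-200 + ((-6*(-3))^(3/2))² - 91*54*√2) = 1/(-200 + (18^(3/2))² - 4914*√2) = 1/(-200 + (54*√2)² - 4914*√2) = 1/(-200 + 5832 - 4914*√2) = 1/(5632 - 4914*√2)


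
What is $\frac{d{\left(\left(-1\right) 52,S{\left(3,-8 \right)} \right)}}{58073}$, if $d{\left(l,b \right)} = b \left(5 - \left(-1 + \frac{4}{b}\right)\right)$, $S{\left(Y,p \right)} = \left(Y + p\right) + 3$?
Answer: $- \frac{16}{58073} \approx -0.00027552$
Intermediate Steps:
$S{\left(Y,p \right)} = 3 + Y + p$
$d{\left(l,b \right)} = b \left(6 - \frac{4}{b}\right)$ ($d{\left(l,b \right)} = b \left(5 - \left(-1 + \frac{4}{b}\right)\right) = b \left(5 + \left(1 - \frac{4}{b}\right)\right) = b \left(6 - \frac{4}{b}\right)$)
$\frac{d{\left(\left(-1\right) 52,S{\left(3,-8 \right)} \right)}}{58073} = \frac{-4 + 6 \left(3 + 3 - 8\right)}{58073} = \left(-4 + 6 \left(-2\right)\right) \frac{1}{58073} = \left(-4 - 12\right) \frac{1}{58073} = \left(-16\right) \frac{1}{58073} = - \frac{16}{58073}$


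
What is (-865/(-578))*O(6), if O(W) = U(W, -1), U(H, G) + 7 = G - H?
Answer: -6055/289 ≈ -20.952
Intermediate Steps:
U(H, G) = -7 + G - H (U(H, G) = -7 + (G - H) = -7 + G - H)
O(W) = -8 - W (O(W) = -7 - 1 - W = -8 - W)
(-865/(-578))*O(6) = (-865/(-578))*(-8 - 1*6) = (-865*(-1/578))*(-8 - 6) = (865/578)*(-14) = -6055/289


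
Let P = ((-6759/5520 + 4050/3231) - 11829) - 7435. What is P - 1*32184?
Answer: -33984471707/660560 ≈ -51448.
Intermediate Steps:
P = -12725008667/660560 (P = ((-6759*1/5520 + 4050*(1/3231)) - 11829) - 7435 = ((-2253/1840 + 450/359) - 11829) - 7435 = (19173/660560 - 11829) - 7435 = -7813745067/660560 - 7435 = -12725008667/660560 ≈ -19264.)
P - 1*32184 = -12725008667/660560 - 1*32184 = -12725008667/660560 - 32184 = -33984471707/660560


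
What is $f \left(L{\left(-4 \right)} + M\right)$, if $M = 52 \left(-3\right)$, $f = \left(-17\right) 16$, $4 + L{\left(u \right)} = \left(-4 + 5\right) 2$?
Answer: $42976$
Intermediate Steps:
$L{\left(u \right)} = -2$ ($L{\left(u \right)} = -4 + \left(-4 + 5\right) 2 = -4 + 1 \cdot 2 = -4 + 2 = -2$)
$f = -272$
$M = -156$
$f \left(L{\left(-4 \right)} + M\right) = - 272 \left(-2 - 156\right) = \left(-272\right) \left(-158\right) = 42976$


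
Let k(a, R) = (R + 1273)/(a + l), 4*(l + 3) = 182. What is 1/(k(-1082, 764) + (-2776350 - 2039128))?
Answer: -99/476732516 ≈ -2.0766e-7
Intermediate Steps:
l = 85/2 (l = -3 + (¼)*182 = -3 + 91/2 = 85/2 ≈ 42.500)
k(a, R) = (1273 + R)/(85/2 + a) (k(a, R) = (R + 1273)/(a + 85/2) = (1273 + R)/(85/2 + a))
1/(k(-1082, 764) + (-2776350 - 2039128)) = 1/(2*(1273 + 764)/(85 + 2*(-1082)) + (-2776350 - 2039128)) = 1/(2*2037/(85 - 2164) - 4815478) = 1/(2*2037/(-2079) - 4815478) = 1/(2*(-1/2079)*2037 - 4815478) = 1/(-194/99 - 4815478) = 1/(-476732516/99) = -99/476732516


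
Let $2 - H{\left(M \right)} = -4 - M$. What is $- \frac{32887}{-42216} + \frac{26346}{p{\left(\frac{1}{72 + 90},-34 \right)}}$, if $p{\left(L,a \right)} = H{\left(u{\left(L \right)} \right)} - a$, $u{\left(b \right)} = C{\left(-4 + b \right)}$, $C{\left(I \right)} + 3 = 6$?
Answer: $\frac{1113636877}{1815288} \approx 613.48$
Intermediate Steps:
$C{\left(I \right)} = 3$ ($C{\left(I \right)} = -3 + 6 = 3$)
$u{\left(b \right)} = 3$
$H{\left(M \right)} = 6 + M$ ($H{\left(M \right)} = 2 - \left(-4 - M\right) = 2 + \left(4 + M\right) = 6 + M$)
$p{\left(L,a \right)} = 9 - a$ ($p{\left(L,a \right)} = \left(6 + 3\right) - a = 9 - a$)
$- \frac{32887}{-42216} + \frac{26346}{p{\left(\frac{1}{72 + 90},-34 \right)}} = - \frac{32887}{-42216} + \frac{26346}{9 - -34} = \left(-32887\right) \left(- \frac{1}{42216}\right) + \frac{26346}{9 + 34} = \frac{32887}{42216} + \frac{26346}{43} = \frac{1113636877}{1815288}$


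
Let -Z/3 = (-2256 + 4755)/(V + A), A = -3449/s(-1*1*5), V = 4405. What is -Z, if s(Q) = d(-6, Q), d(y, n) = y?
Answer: 44982/29879 ≈ 1.5055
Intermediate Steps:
s(Q) = -6
A = 3449/6 (A = -3449/(-6) = -3449*(-⅙) = 3449/6 ≈ 574.83)
Z = -44982/29879 (Z = -3*(-2256 + 4755)/(4405 + 3449/6) = -7497/29879/6 = -7497*6/29879 = -3*14994/29879 = -44982/29879 ≈ -1.5055)
-Z = -1*(-44982/29879) = 44982/29879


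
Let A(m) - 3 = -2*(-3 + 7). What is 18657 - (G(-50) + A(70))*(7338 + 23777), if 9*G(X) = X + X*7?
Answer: 14014088/9 ≈ 1.5571e+6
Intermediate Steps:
A(m) = -5 (A(m) = 3 - 2*(-3 + 7) = 3 - 2*4 = 3 - 8 = -5)
G(X) = 8*X/9 (G(X) = (X + X*7)/9 = (X + 7*X)/9 = (8*X)/9 = 8*X/9)
18657 - (G(-50) + A(70))*(7338 + 23777) = 18657 - ((8/9)*(-50) - 5)*(7338 + 23777) = 18657 - (-400/9 - 5)*31115 = 18657 - (-445)*31115/9 = 18657 - 1*(-13846175/9) = 18657 + 13846175/9 = 14014088/9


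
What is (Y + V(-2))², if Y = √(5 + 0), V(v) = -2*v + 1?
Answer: (5 + √5)² ≈ 52.361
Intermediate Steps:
V(v) = 1 - 2*v
Y = √5 ≈ 2.2361
(Y + V(-2))² = (√5 + (1 - 2*(-2)))² = (√5 + (1 + 4))² = (√5 + 5)² = (5 + √5)²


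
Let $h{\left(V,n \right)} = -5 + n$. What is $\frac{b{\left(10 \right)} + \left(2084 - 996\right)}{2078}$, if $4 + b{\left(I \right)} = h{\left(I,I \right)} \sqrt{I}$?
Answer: $\frac{542}{1039} + \frac{5 \sqrt{10}}{2078} \approx 0.52926$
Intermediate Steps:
$b{\left(I \right)} = -4 + \sqrt{I} \left(-5 + I\right)$ ($b{\left(I \right)} = -4 + \left(-5 + I\right) \sqrt{I} = -4 + \sqrt{I} \left(-5 + I\right)$)
$\frac{b{\left(10 \right)} + \left(2084 - 996\right)}{2078} = \frac{\left(-4 + \sqrt{10} \left(-5 + 10\right)\right) + \left(2084 - 996\right)}{2078} = \left(\left(-4 + \sqrt{10} \cdot 5\right) + 1088\right) \frac{1}{2078} = \left(\left(-4 + 5 \sqrt{10}\right) + 1088\right) \frac{1}{2078} = \left(1084 + 5 \sqrt{10}\right) \frac{1}{2078} = \frac{542}{1039} + \frac{5 \sqrt{10}}{2078}$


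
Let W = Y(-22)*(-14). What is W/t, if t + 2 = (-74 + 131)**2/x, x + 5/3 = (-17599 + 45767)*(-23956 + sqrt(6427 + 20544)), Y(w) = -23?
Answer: -2639062323409122316706/16391730913062503881 + 265218677136*sqrt(26971)/16391730913062503881 ≈ -161.00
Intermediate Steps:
x = -2024377829/3 + 28168*sqrt(26971) (x = -5/3 + (-17599 + 45767)*(-23956 + sqrt(6427 + 20544)) = -5/3 + 28168*(-23956 + sqrt(26971)) = -5/3 + (-674792608 + 28168*sqrt(26971)) = -2024377829/3 + 28168*sqrt(26971) ≈ -6.7017e+8)
W = 322 (W = -23*(-14) = 322)
t = -2 + 3249/(-2024377829/3 + 28168*sqrt(26971)) (t = -2 + (-74 + 131)**2/(-2024377829/3 + 28168*sqrt(26971)) = -2 + 57**2/(-2024377829/3 + 28168*sqrt(26971)) = -2 + 3249/(-2024377829/3 + 28168*sqrt(26971)) ≈ -2.0000)
W/t = 322/(-8195845724873050673/4097912996631175705 - 823660488*sqrt(26971)/4097912996631175705)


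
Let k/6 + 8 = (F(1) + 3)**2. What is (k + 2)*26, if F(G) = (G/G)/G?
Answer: 1300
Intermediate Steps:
F(G) = 1/G
k = 48 (k = -48 + 6*(1/1 + 3)**2 = -48 + 6*(1 + 3)**2 = -48 + 6*4**2 = -48 + 6*16 = -48 + 96 = 48)
(k + 2)*26 = (48 + 2)*26 = 50*26 = 1300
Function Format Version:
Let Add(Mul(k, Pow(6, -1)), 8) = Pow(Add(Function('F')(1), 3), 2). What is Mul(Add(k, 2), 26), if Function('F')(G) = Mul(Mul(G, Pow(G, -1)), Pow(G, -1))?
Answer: 1300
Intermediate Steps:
Function('F')(G) = Pow(G, -1) (Function('F')(G) = Mul(1, Pow(G, -1)) = Pow(G, -1))
k = 48 (k = Add(-48, Mul(6, Pow(Add(Pow(1, -1), 3), 2))) = Add(-48, Mul(6, Pow(Add(1, 3), 2))) = Add(-48, Mul(6, Pow(4, 2))) = Add(-48, Mul(6, 16)) = Add(-48, 96) = 48)
Mul(Add(k, 2), 26) = Mul(Add(48, 2), 26) = Mul(50, 26) = 1300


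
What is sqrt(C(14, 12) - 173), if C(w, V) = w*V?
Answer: I*sqrt(5) ≈ 2.2361*I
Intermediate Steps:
C(w, V) = V*w
sqrt(C(14, 12) - 173) = sqrt(12*14 - 173) = sqrt(168 - 173) = sqrt(-5) = I*sqrt(5)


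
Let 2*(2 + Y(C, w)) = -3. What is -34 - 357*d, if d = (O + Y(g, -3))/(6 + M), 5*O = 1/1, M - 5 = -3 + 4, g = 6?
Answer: 2567/40 ≈ 64.175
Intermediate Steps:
M = 6 (M = 5 + (-3 + 4) = 5 + 1 = 6)
Y(C, w) = -7/2 (Y(C, w) = -2 + (½)*(-3) = -2 - 3/2 = -7/2)
O = ⅕ (O = (1/1)/5 = (1*1)/5 = (⅕)*1 = ⅕ ≈ 0.20000)
d = -11/40 (d = (⅕ - 7/2)/(6 + 6) = -33/10/12 = -33/10*1/12 = -11/40 ≈ -0.27500)
-34 - 357*d = -34 - 357*(-11)/40 = -34 - 17*(-231/40) = -34 + 3927/40 = 2567/40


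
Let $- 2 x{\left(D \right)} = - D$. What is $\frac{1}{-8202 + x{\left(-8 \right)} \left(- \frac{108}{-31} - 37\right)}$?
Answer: $- \frac{31}{250106} \approx -0.00012395$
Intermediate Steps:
$x{\left(D \right)} = \frac{D}{2}$ ($x{\left(D \right)} = - \frac{\left(-1\right) D}{2} = \frac{D}{2}$)
$\frac{1}{-8202 + x{\left(-8 \right)} \left(- \frac{108}{-31} - 37\right)} = \frac{1}{-8202 + \frac{1}{2} \left(-8\right) \left(- \frac{108}{-31} - 37\right)} = \frac{1}{-8202 - 4 \left(\left(-108\right) \left(- \frac{1}{31}\right) - 37\right)} = \frac{1}{-8202 - 4 \left(\frac{108}{31} - 37\right)} = \frac{1}{-8202 - - \frac{4156}{31}} = \frac{1}{-8202 + \frac{4156}{31}} = \frac{1}{- \frac{250106}{31}} = - \frac{31}{250106}$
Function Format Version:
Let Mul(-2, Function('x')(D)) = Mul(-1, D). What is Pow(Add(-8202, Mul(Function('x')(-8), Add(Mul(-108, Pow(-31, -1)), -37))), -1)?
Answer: Rational(-31, 250106) ≈ -0.00012395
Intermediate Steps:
Function('x')(D) = Mul(Rational(1, 2), D) (Function('x')(D) = Mul(Rational(-1, 2), Mul(-1, D)) = Mul(Rational(1, 2), D))
Pow(Add(-8202, Mul(Function('x')(-8), Add(Mul(-108, Pow(-31, -1)), -37))), -1) = Pow(Add(-8202, Mul(Mul(Rational(1, 2), -8), Add(Mul(-108, Pow(-31, -1)), -37))), -1) = Pow(Add(-8202, Mul(-4, Add(Mul(-108, Rational(-1, 31)), -37))), -1) = Pow(Add(-8202, Mul(-4, Add(Rational(108, 31), -37))), -1) = Pow(Add(-8202, Mul(-4, Rational(-1039, 31))), -1) = Pow(Add(-8202, Rational(4156, 31)), -1) = Pow(Rational(-250106, 31), -1) = Rational(-31, 250106)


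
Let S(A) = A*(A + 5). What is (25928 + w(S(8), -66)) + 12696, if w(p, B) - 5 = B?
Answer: 38563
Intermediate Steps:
S(A) = A*(5 + A)
w(p, B) = 5 + B
(25928 + w(S(8), -66)) + 12696 = (25928 + (5 - 66)) + 12696 = (25928 - 61) + 12696 = 25867 + 12696 = 38563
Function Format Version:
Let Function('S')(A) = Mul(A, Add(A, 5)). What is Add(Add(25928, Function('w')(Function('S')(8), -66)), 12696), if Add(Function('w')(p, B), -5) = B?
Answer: 38563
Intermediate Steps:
Function('S')(A) = Mul(A, Add(5, A))
Function('w')(p, B) = Add(5, B)
Add(Add(25928, Function('w')(Function('S')(8), -66)), 12696) = Add(Add(25928, Add(5, -66)), 12696) = Add(Add(25928, -61), 12696) = Add(25867, 12696) = 38563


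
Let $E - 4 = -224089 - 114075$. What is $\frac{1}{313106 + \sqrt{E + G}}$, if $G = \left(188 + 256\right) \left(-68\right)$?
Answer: $\frac{156553}{49017867794} - \frac{3 i \sqrt{2558}}{24508933897} \approx 3.1938 \cdot 10^{-6} - 6.1908 \cdot 10^{-9} i$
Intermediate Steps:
$G = -30192$ ($G = 444 \left(-68\right) = -30192$)
$E = -338160$ ($E = 4 - 338164 = -338160$)
$\frac{1}{313106 + \sqrt{E + G}} = \frac{1}{313106 + \sqrt{-338160 - 30192}} = \frac{1}{313106 + \sqrt{-368352}} = \frac{1}{313106 + 12 i \sqrt{2558}}$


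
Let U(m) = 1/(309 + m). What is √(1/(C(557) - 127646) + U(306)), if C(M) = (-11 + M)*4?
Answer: √9633085903110/77159130 ≈ 0.040225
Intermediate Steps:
C(M) = -44 + 4*M
√(1/(C(557) - 127646) + U(306)) = √(1/((-44 + 4*557) - 127646) + 1/(309 + 306)) = √(1/((-44 + 2228) - 127646) + 1/615) = √(1/(2184 - 127646) + 1/615) = √(1/(-125462) + 1/615) = √(-1/125462 + 1/615) = √(124847/77159130) = √9633085903110/77159130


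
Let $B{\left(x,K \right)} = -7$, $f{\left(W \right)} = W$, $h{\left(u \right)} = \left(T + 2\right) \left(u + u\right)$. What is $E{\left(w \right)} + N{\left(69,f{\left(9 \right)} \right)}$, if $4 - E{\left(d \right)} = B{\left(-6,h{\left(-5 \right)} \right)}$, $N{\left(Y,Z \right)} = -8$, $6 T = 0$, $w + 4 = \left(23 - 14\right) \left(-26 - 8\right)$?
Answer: $3$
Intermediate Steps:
$w = -310$ ($w = -4 + \left(23 - 14\right) \left(-26 - 8\right) = -4 + 9 \left(-34\right) = -4 - 306 = -310$)
$T = 0$ ($T = \frac{1}{6} \cdot 0 = 0$)
$h{\left(u \right)} = 4 u$ ($h{\left(u \right)} = \left(0 + 2\right) \left(u + u\right) = 2 \cdot 2 u = 4 u$)
$E{\left(d \right)} = 11$ ($E{\left(d \right)} = 4 - -7 = 4 + 7 = 11$)
$E{\left(w \right)} + N{\left(69,f{\left(9 \right)} \right)} = 11 - 8 = 3$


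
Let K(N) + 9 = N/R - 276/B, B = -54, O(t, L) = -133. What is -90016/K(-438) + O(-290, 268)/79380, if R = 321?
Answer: 983012430599/57369060 ≈ 17135.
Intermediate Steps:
K(N) = -35/9 + N/321 (K(N) = -9 + (N/321 - 276/(-54)) = -9 + (N*(1/321) - 276*(-1/54)) = -9 + (N/321 + 46/9) = -9 + (46/9 + N/321) = -35/9 + N/321)
-90016/K(-438) + O(-290, 268)/79380 = -90016/(-35/9 + (1/321)*(-438)) - 133/79380 = -90016/(-35/9 - 146/107) - 133*1/79380 = -90016/(-5059/963) - 19/11340 = -90016*(-963/5059) - 19/11340 = 86685408/5059 - 19/11340 = 983012430599/57369060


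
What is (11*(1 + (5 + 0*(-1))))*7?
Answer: 462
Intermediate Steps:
(11*(1 + (5 + 0*(-1))))*7 = (11*(1 + (5 + 0)))*7 = (11*(1 + 5))*7 = (11*6)*7 = 66*7 = 462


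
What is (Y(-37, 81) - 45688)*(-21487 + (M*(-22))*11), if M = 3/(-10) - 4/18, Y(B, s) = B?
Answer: 8790430060/9 ≈ 9.7671e+8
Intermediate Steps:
M = -47/90 (M = 3*(-1/10) - 4*1/18 = -3/10 - 2/9 = -47/90 ≈ -0.52222)
(Y(-37, 81) - 45688)*(-21487 + (M*(-22))*11) = (-37 - 45688)*(-21487 - 47/90*(-22)*11) = -45725*(-21487 + (517/45)*11) = -45725*(-21487 + 5687/45) = -45725*(-961228/45) = 8790430060/9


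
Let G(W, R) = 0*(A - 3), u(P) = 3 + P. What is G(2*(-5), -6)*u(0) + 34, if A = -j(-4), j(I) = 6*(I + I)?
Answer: 34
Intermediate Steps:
j(I) = 12*I (j(I) = 6*(2*I) = 12*I)
A = 48 (A = -12*(-4) = -1*(-48) = 48)
G(W, R) = 0 (G(W, R) = 0*(48 - 3) = 0*45 = 0)
G(2*(-5), -6)*u(0) + 34 = 0*(3 + 0) + 34 = 0*3 + 34 = 0 + 34 = 34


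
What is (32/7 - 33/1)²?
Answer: 39601/49 ≈ 808.18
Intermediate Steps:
(32/7 - 33/1)² = (32*(⅐) - 33*1)² = (32/7 - 33)² = (-199/7)² = 39601/49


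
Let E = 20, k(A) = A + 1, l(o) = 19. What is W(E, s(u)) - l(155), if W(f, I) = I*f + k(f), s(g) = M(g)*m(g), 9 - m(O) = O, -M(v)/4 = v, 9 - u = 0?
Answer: 2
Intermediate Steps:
u = 9 (u = 9 - 1*0 = 9 + 0 = 9)
M(v) = -4*v
m(O) = 9 - O
k(A) = 1 + A
s(g) = -4*g*(9 - g) (s(g) = (-4*g)*(9 - g) = -4*g*(9 - g))
W(f, I) = 1 + f + I*f (W(f, I) = I*f + (1 + f) = 1 + f + I*f)
W(E, s(u)) - l(155) = (1 + 20 + (4*9*(-9 + 9))*20) - 1*19 = (1 + 20 + (4*9*0)*20) - 19 = (1 + 20 + 0*20) - 19 = (1 + 20 + 0) - 19 = 21 - 19 = 2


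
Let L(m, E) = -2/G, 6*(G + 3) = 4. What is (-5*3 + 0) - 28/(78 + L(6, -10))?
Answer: -2119/138 ≈ -15.355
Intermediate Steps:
G = -7/3 (G = -3 + (⅙)*4 = -3 + ⅔ = -7/3 ≈ -2.3333)
L(m, E) = 6/7 (L(m, E) = -2/(-7/3) = -2*(-3/7) = 6/7)
(-5*3 + 0) - 28/(78 + L(6, -10)) = (-5*3 + 0) - 28/(78 + 6/7) = (-15 + 0) - 28/(552/7) = -15 + (7/552)*(-28) = -15 - 49/138 = -2119/138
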